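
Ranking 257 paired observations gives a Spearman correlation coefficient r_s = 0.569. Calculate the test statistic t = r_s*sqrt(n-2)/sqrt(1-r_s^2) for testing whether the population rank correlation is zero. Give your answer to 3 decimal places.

t = r_s·√(n−2) / √(1−r_s²) with r_s = 0.569, n = 257
  = 0.569·√255 / √(1 − 0.323761)
  = 0.569·15.968719 / 0.822338
  = 9.086201 / 0.822338 = 11.049

11.049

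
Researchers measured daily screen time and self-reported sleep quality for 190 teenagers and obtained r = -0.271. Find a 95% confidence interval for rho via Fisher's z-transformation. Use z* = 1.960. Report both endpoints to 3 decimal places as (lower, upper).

(-0.398, -0.134)

Fisher z: z_r = atanh(r) = ½·ln((1+(-0.271))/(1−(-0.271))) = -0.277943
SE(z) = 1/√(n−3) = 1/√187 = 0.073127
95% ⇒ z* = 1.960; margin = 1.960·0.073127 = 0.143329
CI on z-scale: (-0.421272, -0.134614)
Back-transform: tanh(-0.421272) = -0.398001, tanh(-0.134614) = -0.133807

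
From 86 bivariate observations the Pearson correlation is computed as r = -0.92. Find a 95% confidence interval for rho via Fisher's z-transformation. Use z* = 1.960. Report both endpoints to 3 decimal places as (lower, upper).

(-0.947, -0.880)

z_r = atanh(-0.92) = -1.589027;  SE = 1/√(n−3) = 1/√83 = 0.109764
z-limits: -1.589027 ± 1.960·0.109764 = -1.589027 ± 0.215137 = [-1.804164, -1.373890]
ρ-limits: (tanh -1.804164, tanh -1.373890) = (-0.947, -0.880)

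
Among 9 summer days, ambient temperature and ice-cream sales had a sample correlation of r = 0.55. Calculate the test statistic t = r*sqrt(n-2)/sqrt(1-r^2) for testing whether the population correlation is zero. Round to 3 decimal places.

1.742

1 − r² = 1 − 0.3025 = 0.6975;  √(1−r²) = 0.835165
√(n−2) = √7 = 2.645751
t = r·√(n−2)/√(1−r²) = 0.55 · 2.645751 / 0.835165 = 1.742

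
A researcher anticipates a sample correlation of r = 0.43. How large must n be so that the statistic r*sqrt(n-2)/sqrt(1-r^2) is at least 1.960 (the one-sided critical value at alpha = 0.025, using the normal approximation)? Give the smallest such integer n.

19

Need r·√(n−2)/√(1−r²) ≥ 1.960
√(n−2) ≥ 1.960·√(1−0.1849) / 0.43 = 1.960·0.902829 / 0.43 = 4.1152
n−2 ≥ 16.9349  ⇒  n ≥ 18.9349
Smallest integer n = 19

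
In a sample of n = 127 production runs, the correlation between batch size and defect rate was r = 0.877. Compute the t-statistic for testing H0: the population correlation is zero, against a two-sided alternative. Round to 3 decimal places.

20.407

1 − r² = 1 − 0.769129 = 0.230871;  √(1−r²) = 0.480490
√(n−2) = √125 = 11.180340
t = r·√(n−2)/√(1−r²) = 0.877 · 11.180340 / 0.480490 = 20.407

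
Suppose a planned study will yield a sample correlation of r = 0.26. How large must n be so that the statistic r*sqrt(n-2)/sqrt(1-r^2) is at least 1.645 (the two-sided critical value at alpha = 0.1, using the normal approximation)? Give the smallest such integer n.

Need r·√(n−2)/√(1−r²) ≥ 1.645
√(n−2) ≥ 1.645·√(1−0.0676) / 0.26 = 1.645·0.965609 / 0.26 = 6.1093
n−2 ≥ 37.3235  ⇒  n ≥ 39.3235
Smallest integer n = 40

40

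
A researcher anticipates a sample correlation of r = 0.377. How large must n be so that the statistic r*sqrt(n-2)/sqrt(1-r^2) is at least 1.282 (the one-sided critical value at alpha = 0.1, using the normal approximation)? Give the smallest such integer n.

12

r√(n−2)/√(1−r²) ≥ 1.282  ⇔  n−2 ≥ (1.282)²·(1−r²)/r²
(1−r²)/r² = (1−0.142129)/0.142129 = 6.0359
n ≥ 2 + 1.643524·6.0359 = 2 + 9.9201 = 11.9201
⌈11.9201⌉ = 12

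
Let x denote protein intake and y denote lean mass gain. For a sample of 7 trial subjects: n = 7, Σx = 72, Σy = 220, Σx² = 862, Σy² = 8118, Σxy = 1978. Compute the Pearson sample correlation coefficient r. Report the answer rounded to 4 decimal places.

Numerator: nΣxy − (Σx)(Σy) = 7·1978 − (72)(220) = -1994
Denominator: √[(nΣx²−(Σx)²)(nΣy²−(Σy)²)]
  nΣx²−(Σx)² = 7·862 − 5184 = 850;  nΣy²−(Σy)² = 7·8118 − 48400 = 8426
  √(850·8426) = √7162100 = 2676.2100
r = -1994 / 2676.2100 = -0.7451

-0.7451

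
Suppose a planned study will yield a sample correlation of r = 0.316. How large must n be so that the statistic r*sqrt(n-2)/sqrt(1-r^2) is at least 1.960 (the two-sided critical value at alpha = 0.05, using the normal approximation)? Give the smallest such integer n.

r√(n−2)/√(1−r²) ≥ 1.960  ⇔  n−2 ≥ (1.960)²·(1−r²)/r²
(1−r²)/r² = (1−0.099856)/0.099856 = 9.0144
n ≥ 2 + 3.8416·9.0144 = 2 + 34.6297 = 36.6297
⌈36.6297⌉ = 37

37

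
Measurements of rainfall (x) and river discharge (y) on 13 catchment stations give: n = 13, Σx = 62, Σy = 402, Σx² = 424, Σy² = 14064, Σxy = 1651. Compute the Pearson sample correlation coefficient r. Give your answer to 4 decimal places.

S_xy = nΣxy − ΣxΣy = 13·1651 − 62·402 = 21463 − 24924 = -3461
S_xx = nΣx² − (Σx)² = 13·424 − 62² = 5512 − 3844 = 1668
S_yy = nΣy² − (Σy)² = 13·14064 − 402² = 182832 − 161604 = 21228
r = S_xy / √(S_xx·S_yy) = -3461 / √(1668·21228) = -3461 / √35408304 = -3461 / 5950.4877 = -0.5816

-0.5816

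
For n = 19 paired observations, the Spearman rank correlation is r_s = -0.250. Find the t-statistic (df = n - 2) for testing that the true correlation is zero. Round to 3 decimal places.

1 − r_s² = 1 − 0.062500 = 0.937500;  √(1−r_s²) = 0.968246
√(n−2) = √17 = 4.123106
t = r_s·√(n−2)/√(1−r_s²) = -0.250 · 4.123106 / 0.968246 = -1.065

-1.065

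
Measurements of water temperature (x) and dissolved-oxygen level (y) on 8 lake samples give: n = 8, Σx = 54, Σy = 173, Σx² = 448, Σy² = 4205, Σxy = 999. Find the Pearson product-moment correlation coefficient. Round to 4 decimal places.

Numerator: nΣxy − (Σx)(Σy) = 8·999 − (54)(173) = -1350
Denominator: √[(nΣx²−(Σx)²)(nΣy²−(Σy)²)]
  nΣx²−(Σx)² = 8·448 − 2916 = 668;  nΣy²−(Σy)² = 8·4205 − 29929 = 3711
  √(668·3711) = √2478948 = 1574.4675
r = -1350 / 1574.4675 = -0.8574

-0.8574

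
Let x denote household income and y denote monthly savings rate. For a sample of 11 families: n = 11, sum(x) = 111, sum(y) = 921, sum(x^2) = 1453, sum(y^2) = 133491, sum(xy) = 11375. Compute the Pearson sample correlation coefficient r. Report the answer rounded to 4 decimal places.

Numerator: nΣxy − (Σx)(Σy) = 11·11375 − (111)(921) = 22894
Denominator: √[(nΣx²−(Σx)²)(nΣy²−(Σy)²)]
  nΣx²−(Σx)² = 11·1453 − 12321 = 3662;  nΣy²−(Σy)² = 11·133491 − 848241 = 620160
  √(3662·620160) = √2271025920 = 47655.2822
r = 22894 / 47655.2822 = 0.4804

0.4804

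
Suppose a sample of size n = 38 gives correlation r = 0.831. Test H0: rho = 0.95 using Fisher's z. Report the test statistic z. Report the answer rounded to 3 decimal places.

z_r = atanh(0.831) = 1.191359,  z_0 = atanh(0.95) = 1.831781
SE = 1/√(n−3) = 1/√35 = 0.169031
z = (z_r − z_0)/SE = (1.191359 − 1.831781) / 0.169031 = -0.640422 / 0.169031 = -3.789

-3.789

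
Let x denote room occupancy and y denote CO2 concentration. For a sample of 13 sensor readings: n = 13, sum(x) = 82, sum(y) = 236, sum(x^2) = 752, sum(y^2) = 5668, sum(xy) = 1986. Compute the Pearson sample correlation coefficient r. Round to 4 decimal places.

S_xy = nΣxy − ΣxΣy = 13·1986 − 82·236 = 25818 − 19352 = 6466
S_xx = nΣx² − (Σx)² = 13·752 − 82² = 9776 − 6724 = 3052
S_yy = nΣy² − (Σy)² = 13·5668 − 236² = 73684 − 55696 = 17988
r = S_xy / √(S_xx·S_yy) = 6466 / √(3052·17988) = 6466 / √54899376 = 6466 / 7409.4113 = 0.8727

0.8727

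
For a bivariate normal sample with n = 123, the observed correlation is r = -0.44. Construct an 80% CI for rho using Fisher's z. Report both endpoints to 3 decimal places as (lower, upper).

Fisher z: z_r = atanh(r) = ½·ln((1+(-0.44))/(1−(-0.44))) = -0.472231
SE(z) = 1/√(n−3) = 1/√120 = 0.091287
80% ⇒ z* = 1.282; margin = 1.282·0.091287 = 0.117030
CI on z-scale: (-0.589261, -0.355201)
Back-transform: tanh(-0.589261) = -0.529364, tanh(-0.355201) = -0.340980

(-0.529, -0.341)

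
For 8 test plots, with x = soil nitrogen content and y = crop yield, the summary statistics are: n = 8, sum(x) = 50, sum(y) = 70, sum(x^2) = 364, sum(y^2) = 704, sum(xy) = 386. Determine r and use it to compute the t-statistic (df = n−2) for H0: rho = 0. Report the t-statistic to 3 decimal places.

-2.779

S_xy = nΣxy − ΣxΣy = 8·386 − 50·70 = 3088 − 3500 = -412
S_xx = nΣx² − (Σx)² = 8·364 − 50² = 2912 − 2500 = 412
S_yy = nΣy² − (Σy)² = 8·704 − 70² = 5632 − 4900 = 732
r = S_xy / √(S_xx·S_yy) = -412 / √(412·732) = -412 / √301584 = -412 / 549.1666 = -0.7502
t = r·√(n−2)/√(1−r²) = -0.7502·√6 / √(1−0.562800) = -1.837607 / 0.661211 = -2.779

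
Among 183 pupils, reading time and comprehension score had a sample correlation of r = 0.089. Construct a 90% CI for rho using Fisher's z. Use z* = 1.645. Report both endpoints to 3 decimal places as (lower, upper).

(-0.033, 0.209)

Fisher z: z_r = atanh(r) = ½·ln((1+0.089)/(1−0.089)) = 0.089236
SE(z) = 1/√(n−3) = 1/√180 = 0.074536
90% ⇒ z* = 1.645; margin = 1.645·0.074536 = 0.122612
CI on z-scale: (-0.033376, 0.211848)
Back-transform: tanh(-0.033376) = -0.033364, tanh(0.211848) = 0.208735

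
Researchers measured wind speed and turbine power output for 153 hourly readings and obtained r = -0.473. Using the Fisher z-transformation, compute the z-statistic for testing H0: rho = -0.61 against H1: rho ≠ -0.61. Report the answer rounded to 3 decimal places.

2.388

Fisher z: atanh(-0.473) = -0.513928, atanh(-0.61) = -0.708921
z = (z_r − z_0)·√(n−3) = (-0.513928 − (-0.708921))·√150 = 0.194993 · 12.247449 = 2.388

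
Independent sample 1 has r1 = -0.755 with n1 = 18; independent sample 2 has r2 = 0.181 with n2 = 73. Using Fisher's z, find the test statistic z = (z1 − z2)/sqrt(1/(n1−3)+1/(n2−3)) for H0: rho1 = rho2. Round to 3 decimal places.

Fisher z-transforms: z1 = atanh(-0.755) = -0.984483, z2 = atanh(0.181) = 0.183016; difference d = -1.167499
Var(d) = 1/15 + 1/70 = 0.0666667 + 0.0142857 = 0.0809524
z = d/√Var(d) = -1.167499 / √0.0809524 = -1.167499 / 0.284521 = -4.103

-4.103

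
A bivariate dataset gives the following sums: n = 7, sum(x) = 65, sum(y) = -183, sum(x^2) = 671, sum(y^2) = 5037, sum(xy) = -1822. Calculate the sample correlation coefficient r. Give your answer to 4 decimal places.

-0.9398

S_xy = nΣxy − ΣxΣy = 7·(-1822) − 65·(-183) = -12754 − (-11895) = -859
S_xx = nΣx² − (Σx)² = 7·671 − 65² = 4697 − 4225 = 472
S_yy = nΣy² − (Σy)² = 7·5037 − (-183)² = 35259 − 33489 = 1770
r = S_xy / √(S_xx·S_yy) = -859 / √(472·1770) = -859 / √835440 = -859 / 914.0241 = -0.9398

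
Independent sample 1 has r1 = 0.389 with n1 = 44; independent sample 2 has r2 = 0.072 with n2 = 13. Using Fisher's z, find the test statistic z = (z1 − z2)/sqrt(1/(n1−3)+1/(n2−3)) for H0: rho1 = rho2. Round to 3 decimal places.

Fisher z-transforms: z1 = atanh(0.389) = 0.410621, z2 = atanh(0.072) = 0.072125; difference d = 0.338496
Var(d) = 1/41 + 1/10 = 0.0243902 + 0.1000000 = 0.1243902
z = d/√Var(d) = 0.338496 / √0.1243902 = 0.338496 / 0.352690 = 0.960

0.960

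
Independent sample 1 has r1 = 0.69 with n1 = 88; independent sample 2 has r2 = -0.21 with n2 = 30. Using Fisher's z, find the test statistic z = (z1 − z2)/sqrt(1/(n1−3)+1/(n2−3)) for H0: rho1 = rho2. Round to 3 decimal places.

z1 = atanh(0.69) = 0.847956,  z2 = atanh(-0.21) = -0.213171
SE = √(1/(n1−3) + 1/(n2−3)) = √(1/85 + 1/27) = √(0.0117647 + 0.0370370) = √0.0488017 = 0.220911
z = (z1 − z2)/SE = (0.847956 − (-0.213171)) / 0.220911 = 1.061127 / 0.220911 = 4.803

4.803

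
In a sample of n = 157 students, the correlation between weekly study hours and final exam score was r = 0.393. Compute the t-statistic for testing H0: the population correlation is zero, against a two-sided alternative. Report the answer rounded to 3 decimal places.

t = r·√(n−2) / √(1−r²) with r = 0.393, n = 157
  = 0.393·√155 / √(1 − 0.154449)
  = 0.393·12.449900 / 0.919538
  = 4.892811 / 0.919538 = 5.321

5.321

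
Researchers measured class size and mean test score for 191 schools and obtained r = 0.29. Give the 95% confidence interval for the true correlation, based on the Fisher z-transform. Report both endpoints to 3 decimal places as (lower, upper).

(0.154, 0.415)

z_r = atanh(0.29) = 0.298566;  SE = 1/√(n−3) = 1/√188 = 0.072932
z-limits: 0.298566 ± 1.960·0.072932 = 0.298566 ± 0.142947 = [0.155619, 0.441513]
ρ-limits: (tanh 0.155619, tanh 0.441513) = (0.154, 0.415)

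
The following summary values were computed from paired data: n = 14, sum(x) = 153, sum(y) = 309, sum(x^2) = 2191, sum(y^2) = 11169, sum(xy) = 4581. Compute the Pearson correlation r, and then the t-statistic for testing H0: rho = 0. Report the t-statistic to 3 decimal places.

S_xy = nΣxy − ΣxΣy = 14·4581 − 153·309 = 64134 − 47277 = 16857
S_xx = nΣx² − (Σx)² = 14·2191 − 153² = 30674 − 23409 = 7265
S_yy = nΣy² − (Σy)² = 14·11169 − 309² = 156366 − 95481 = 60885
r = S_xy / √(S_xx·S_yy) = 16857 / √(7265·60885) = 16857 / √442329525 = 16857 / 21031.6315 = 0.8015
t = r·√(n−2)/√(1−r²) = 0.8015·√12 / √(1−0.642402) = 2.776477 / 0.597995 = 4.643

4.643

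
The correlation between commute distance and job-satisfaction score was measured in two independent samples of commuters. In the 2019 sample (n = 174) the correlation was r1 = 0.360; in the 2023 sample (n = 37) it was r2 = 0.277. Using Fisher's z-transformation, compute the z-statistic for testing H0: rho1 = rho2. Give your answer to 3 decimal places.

0.492

z1 = atanh(0.360) = 0.376886,  z2 = atanh(0.277) = 0.284430
SE = √(1/(n1−3) + 1/(n2−3)) = √(1/171 + 1/34) = √(0.0058480 + 0.0294118) = √0.0352598 = 0.187776
z = (z1 − z2)/SE = (0.376886 − 0.284430) / 0.187776 = 0.092456 / 0.187776 = 0.492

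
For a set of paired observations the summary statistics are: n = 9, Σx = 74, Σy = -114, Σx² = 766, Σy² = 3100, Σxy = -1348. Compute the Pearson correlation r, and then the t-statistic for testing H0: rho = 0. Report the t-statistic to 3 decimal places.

-3.577

Numerator: nΣxy − (Σx)(Σy) = 9·(-1348) − (74)(-114) = -3696
Denominator: √[(nΣx²−(Σx)²)(nΣy²−(Σy)²)]
  nΣx²−(Σx)² = 9·766 − 5476 = 1418;  nΣy²−(Σy)² = 9·3100 − 12996 = 14904
  √(1418·14904) = √21133872 = 4597.1591
r = -3696 / 4597.1591 = -0.8040
t = r·√(n−2)/√(1−r²) = -0.8040·√7 / √(1−0.646416) = -2.127184 / 0.594629 = -3.577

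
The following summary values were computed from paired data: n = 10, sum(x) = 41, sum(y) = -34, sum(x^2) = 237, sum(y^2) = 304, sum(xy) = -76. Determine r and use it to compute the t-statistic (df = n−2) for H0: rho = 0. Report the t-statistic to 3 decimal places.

1.894

S_xy = nΣxy − ΣxΣy = 10·(-76) − 41·(-34) = -760 − (-1394) = 634
S_xx = nΣx² − (Σx)² = 10·237 − 41² = 2370 − 1681 = 689
S_yy = nΣy² − (Σy)² = 10·304 − (-34)² = 3040 − 1156 = 1884
r = S_xy / √(S_xx·S_yy) = 634 / √(689·1884) = 634 / √1298076 = 634 / 1139.3314 = 0.5565
t = r·√(n−2)/√(1−r²) = 0.5565·√8 / √(1−0.309692) = 1.574020 / 0.830848 = 1.894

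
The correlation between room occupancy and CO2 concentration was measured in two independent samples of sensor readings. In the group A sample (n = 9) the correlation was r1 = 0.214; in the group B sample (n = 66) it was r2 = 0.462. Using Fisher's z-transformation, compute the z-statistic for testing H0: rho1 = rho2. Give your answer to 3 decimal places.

z1 = atanh(0.214) = 0.217360,  z2 = atanh(0.462) = 0.499851
SE = √(1/(n1−3) + 1/(n2−3)) = √(1/6 + 1/63) = √(0.1666667 + 0.0158730) = √0.1825397 = 0.427247
z = (z1 − z2)/SE = (0.217360 − 0.499851) / 0.427247 = -0.282491 / 0.427247 = -0.661

-0.661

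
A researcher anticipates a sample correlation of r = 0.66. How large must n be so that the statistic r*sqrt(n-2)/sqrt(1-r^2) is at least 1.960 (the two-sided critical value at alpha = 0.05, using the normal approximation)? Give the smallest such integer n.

Need r·√(n−2)/√(1−r²) ≥ 1.960
√(n−2) ≥ 1.960·√(1−0.4356) / 0.66 = 1.960·0.751266 / 0.66 = 2.2310
n−2 ≥ 4.9774  ⇒  n ≥ 6.9774
Smallest integer n = 7

7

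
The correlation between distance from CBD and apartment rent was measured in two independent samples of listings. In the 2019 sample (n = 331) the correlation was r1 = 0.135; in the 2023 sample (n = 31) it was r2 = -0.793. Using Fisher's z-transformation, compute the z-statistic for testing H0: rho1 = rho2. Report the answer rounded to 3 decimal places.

6.173

Fisher z-transforms: z1 = atanh(0.135) = 0.135829, z2 = atanh(-0.793) = -1.079463; difference d = 1.215292
Var(d) = 1/328 + 1/28 = 0.0030488 + 0.0357143 = 0.0387631
z = d/√Var(d) = 1.215292 / √0.0387631 = 1.215292 / 0.196883 = 6.173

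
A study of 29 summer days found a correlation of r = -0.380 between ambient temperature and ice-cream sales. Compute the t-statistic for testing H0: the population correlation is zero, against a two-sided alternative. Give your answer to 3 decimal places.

-2.135

t = r·√(n−2) / √(1−r²) with r = -0.380, n = 29
  = -0.380·√27 / √(1 − 0.144400)
  = -0.380·5.196152 / 0.924986
  = -1.974538 / 0.924986 = -2.135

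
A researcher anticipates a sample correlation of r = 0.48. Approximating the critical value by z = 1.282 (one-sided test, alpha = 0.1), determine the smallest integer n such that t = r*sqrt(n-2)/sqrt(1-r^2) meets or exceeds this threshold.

r√(n−2)/√(1−r²) ≥ 1.282  ⇔  n−2 ≥ (1.282)²·(1−r²)/r²
(1−r²)/r² = (1−0.2304)/0.2304 = 3.3403
n ≥ 2 + 1.643524·3.3403 = 2 + 5.4899 = 7.4899
⌈7.4899⌉ = 8

8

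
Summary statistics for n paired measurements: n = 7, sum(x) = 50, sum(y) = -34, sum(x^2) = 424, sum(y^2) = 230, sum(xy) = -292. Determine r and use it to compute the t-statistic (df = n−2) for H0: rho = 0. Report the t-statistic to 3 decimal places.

-2.507

S_xy = nΣxy − ΣxΣy = 7·(-292) − 50·(-34) = -2044 − (-1700) = -344
S_xx = nΣx² − (Σx)² = 7·424 − 50² = 2968 − 2500 = 468
S_yy = nΣy² − (Σy)² = 7·230 − (-34)² = 1610 − 1156 = 454
r = S_xy / √(S_xx·S_yy) = -344 / √(468·454) = -344 / √212472 = -344 / 460.9469 = -0.7463
t = r·√(n−2)/√(1−r²) = -0.7463·√5 / √(1−0.556964) = -1.668778 / 0.665609 = -2.507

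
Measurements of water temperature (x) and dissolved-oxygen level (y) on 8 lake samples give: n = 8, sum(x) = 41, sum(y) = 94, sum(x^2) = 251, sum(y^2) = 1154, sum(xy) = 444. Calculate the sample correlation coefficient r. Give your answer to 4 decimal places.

-0.8392

S_xy = nΣxy − ΣxΣy = 8·444 − 41·94 = 3552 − 3854 = -302
S_xx = nΣx² − (Σx)² = 8·251 − 41² = 2008 − 1681 = 327
S_yy = nΣy² − (Σy)² = 8·1154 − 94² = 9232 − 8836 = 396
r = S_xy / √(S_xx·S_yy) = -302 / √(327·396) = -302 / √129492 = -302 / 359.8500 = -0.8392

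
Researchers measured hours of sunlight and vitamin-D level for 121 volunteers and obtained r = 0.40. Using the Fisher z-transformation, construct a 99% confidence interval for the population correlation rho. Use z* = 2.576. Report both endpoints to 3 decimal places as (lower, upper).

(0.184, 0.579)

Fisher z: z_r = atanh(r) = ½·ln((1+0.40)/(1−0.40)) = 0.423649
SE(z) = 1/√(n−3) = 1/√118 = 0.092057
99% ⇒ z* = 2.576; margin = 2.576·0.092057 = 0.237139
CI on z-scale: (0.186510, 0.660788)
Back-transform: tanh(0.186510) = 0.184377, tanh(0.660788) = 0.578888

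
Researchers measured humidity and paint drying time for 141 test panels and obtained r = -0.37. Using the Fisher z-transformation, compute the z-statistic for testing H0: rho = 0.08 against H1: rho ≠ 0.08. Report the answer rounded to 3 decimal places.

-5.505

z_r = atanh(-0.37) = -0.388423,  z_0 = atanh(0.08) = 0.080171
SE = 1/√(n−3) = 1/√138 = 0.085126
z = (z_r − z_0)/SE = (-0.388423 − 0.080171) / 0.085126 = -0.468594 / 0.085126 = -5.505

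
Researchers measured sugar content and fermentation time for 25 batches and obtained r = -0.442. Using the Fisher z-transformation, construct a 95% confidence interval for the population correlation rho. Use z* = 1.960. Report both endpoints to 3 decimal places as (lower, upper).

(-0.713, -0.057)

Fisher z: z_r = atanh(r) = ½·ln((1+(-0.442))/(1−(-0.442))) = -0.474714
SE(z) = 1/√(n−3) = 1/√22 = 0.213201
95% ⇒ z* = 1.960; margin = 1.960·0.213201 = 0.417874
CI on z-scale: (-0.892588, -0.056840)
Back-transform: tanh(-0.892588) = -0.712670, tanh(-0.056840) = -0.056779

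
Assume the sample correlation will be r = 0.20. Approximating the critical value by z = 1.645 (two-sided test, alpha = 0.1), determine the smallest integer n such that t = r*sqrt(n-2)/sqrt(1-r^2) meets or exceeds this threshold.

67

Need r·√(n−2)/√(1−r²) ≥ 1.645
√(n−2) ≥ 1.645·√(1−0.0400) / 0.20 = 1.645·0.979796 / 0.20 = 8.0588
n−2 ≥ 64.9443  ⇒  n ≥ 66.9443
Smallest integer n = 67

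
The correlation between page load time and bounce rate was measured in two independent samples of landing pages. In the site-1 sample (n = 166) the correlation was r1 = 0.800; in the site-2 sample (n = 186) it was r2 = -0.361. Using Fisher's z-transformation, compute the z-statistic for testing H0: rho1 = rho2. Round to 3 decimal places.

13.711

z1 = atanh(0.800) = 1.098612,  z2 = atanh(-0.361) = -0.378035
SE = √(1/(n1−3) + 1/(n2−3)) = √(1/163 + 1/183) = √(0.0061350 + 0.0054645) = √0.0115995 = 0.107701
z = (z1 − z2)/SE = (1.098612 − (-0.378035)) / 0.107701 = 1.476647 / 0.107701 = 13.711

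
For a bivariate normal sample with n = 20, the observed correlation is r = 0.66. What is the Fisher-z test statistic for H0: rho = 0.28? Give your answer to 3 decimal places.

2.083

z_r = atanh(0.66) = 0.792814,  z_0 = atanh(0.28) = 0.287682
SE = 1/√(n−3) = 1/√17 = 0.242536
z = (z_r − z_0)/SE = (0.792814 − 0.287682) / 0.242536 = 0.505132 / 0.242536 = 2.083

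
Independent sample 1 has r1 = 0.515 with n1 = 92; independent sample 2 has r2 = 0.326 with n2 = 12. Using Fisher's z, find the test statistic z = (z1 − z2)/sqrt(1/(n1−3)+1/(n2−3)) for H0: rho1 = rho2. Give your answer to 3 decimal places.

0.661

z1 = atanh(0.515) = 0.569511,  z2 = atanh(0.326) = 0.338346
SE = √(1/(n1−3) + 1/(n2−3)) = √(1/89 + 1/9) = √(0.0112360 + 0.1111111) = √0.1223471 = 0.349782
z = (z1 − z2)/SE = (0.569511 − 0.338346) / 0.349782 = 0.231165 / 0.349782 = 0.661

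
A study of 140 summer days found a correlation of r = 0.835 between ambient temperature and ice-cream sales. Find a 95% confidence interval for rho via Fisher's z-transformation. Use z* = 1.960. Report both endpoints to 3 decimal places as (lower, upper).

(0.777, 0.879)

z_r = atanh(0.835) = 1.204427;  SE = 1/√(n−3) = 1/√137 = 0.085436
z-limits: 1.204427 ± 1.960·0.085436 = 1.204427 ± 0.167455 = [1.036972, 1.371882]
ρ-limits: (tanh 1.036972, tanh 1.371882) = (0.777, 0.879)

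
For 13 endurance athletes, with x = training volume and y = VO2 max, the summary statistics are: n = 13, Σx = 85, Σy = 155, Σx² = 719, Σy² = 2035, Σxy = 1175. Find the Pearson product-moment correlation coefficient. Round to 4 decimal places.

S_xy = nΣxy − ΣxΣy = 13·1175 − 85·155 = 15275 − 13175 = 2100
S_xx = nΣx² − (Σx)² = 13·719 − 85² = 9347 − 7225 = 2122
S_yy = nΣy² − (Σy)² = 13·2035 − 155² = 26455 − 24025 = 2430
r = S_xy / √(S_xx·S_yy) = 2100 / √(2122·2430) = 2100 / √5156460 = 2100 / 2270.7840 = 0.9248

0.9248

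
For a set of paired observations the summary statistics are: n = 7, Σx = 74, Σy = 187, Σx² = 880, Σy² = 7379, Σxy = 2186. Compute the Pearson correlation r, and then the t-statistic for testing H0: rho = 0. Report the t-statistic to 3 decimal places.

Numerator: nΣxy − (Σx)(Σy) = 7·2186 − (74)(187) = 1464
Denominator: √[(nΣx²−(Σx)²)(nΣy²−(Σy)²)]
  nΣx²−(Σx)² = 7·880 − 5476 = 684;  nΣy²−(Σy)² = 7·7379 − 34969 = 16684
  √(684·16684) = √11411856 = 3378.1439
r = 1464 / 3378.1439 = 0.4334
t = r·√(n−2)/√(1−r²) = 0.4334·√5 / √(1−0.187836) = 0.969112 / 0.901201 = 1.075

1.075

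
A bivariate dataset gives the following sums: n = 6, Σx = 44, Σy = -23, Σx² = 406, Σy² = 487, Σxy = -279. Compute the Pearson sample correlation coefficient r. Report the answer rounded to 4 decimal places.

-0.6052

S_xy = nΣxy − ΣxΣy = 6·(-279) − 44·(-23) = -1674 − (-1012) = -662
S_xx = nΣx² − (Σx)² = 6·406 − 44² = 2436 − 1936 = 500
S_yy = nΣy² − (Σy)² = 6·487 − (-23)² = 2922 − 529 = 2393
r = S_xy / √(S_xx·S_yy) = -662 / √(500·2393) = -662 / √1196500 = -662 / 1093.8464 = -0.6052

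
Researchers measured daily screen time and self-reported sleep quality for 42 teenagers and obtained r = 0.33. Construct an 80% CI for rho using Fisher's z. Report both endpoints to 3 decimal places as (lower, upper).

(0.137, 0.499)

z_r = atanh(0.33) = 0.342828;  SE = 1/√(n−3) = 1/√39 = 0.160128
z-limits: 0.342828 ± 1.282·0.160128 = 0.342828 ± 0.205284 = [0.137544, 0.548112]
ρ-limits: (tanh 0.137544, tanh 0.548112) = (0.137, 0.499)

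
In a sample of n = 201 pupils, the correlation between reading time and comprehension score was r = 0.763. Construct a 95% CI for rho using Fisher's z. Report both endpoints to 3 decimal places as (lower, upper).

(0.698, 0.815)

Fisher z: z_r = atanh(r) = ½·ln((1+0.763)/(1−0.763)) = 1.003356
SE(z) = 1/√(n−3) = 1/√198 = 0.071067
95% ⇒ z* = 1.960; margin = 1.960·0.071067 = 0.139291
CI on z-scale: (0.864065, 1.142647)
Back-transform: tanh(0.864065) = 0.698346, tanh(1.142647) = 0.815303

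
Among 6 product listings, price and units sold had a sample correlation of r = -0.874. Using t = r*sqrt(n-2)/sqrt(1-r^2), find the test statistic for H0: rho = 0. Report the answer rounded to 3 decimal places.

-3.597

1 − r² = 1 − 0.763876 = 0.236124;  √(1−r²) = 0.485926
√(n−2) = √4 = 2.000000
t = r·√(n−2)/√(1−r²) = -0.874 · 2.000000 / 0.485926 = -3.597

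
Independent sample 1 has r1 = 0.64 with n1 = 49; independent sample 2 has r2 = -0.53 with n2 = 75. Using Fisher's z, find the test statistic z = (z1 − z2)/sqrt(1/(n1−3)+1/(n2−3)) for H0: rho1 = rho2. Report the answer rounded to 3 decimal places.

7.143

Fisher z-transforms: z1 = atanh(0.64) = 0.758174, z2 = atanh(-0.53) = -0.590145; difference d = 1.348319
Var(d) = 1/46 + 1/72 = 0.0217391 + 0.0138889 = 0.0356280
z = d/√Var(d) = 1.348319 / √0.0356280 = 1.348319 / 0.188754 = 7.143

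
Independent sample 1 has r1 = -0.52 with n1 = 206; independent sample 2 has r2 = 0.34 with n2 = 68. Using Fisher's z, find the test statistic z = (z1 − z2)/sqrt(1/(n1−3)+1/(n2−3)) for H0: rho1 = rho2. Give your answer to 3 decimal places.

z1 = atanh(-0.52) = -0.576340,  z2 = atanh(0.34) = 0.354093
SE = √(1/(n1−3) + 1/(n2−3)) = √(1/203 + 1/65) = √(0.0049261 + 0.0153846) = √0.0203107 = 0.142516
z = (z1 − z2)/SE = (-0.576340 − 0.354093) / 0.142516 = -0.930433 / 0.142516 = -6.529

-6.529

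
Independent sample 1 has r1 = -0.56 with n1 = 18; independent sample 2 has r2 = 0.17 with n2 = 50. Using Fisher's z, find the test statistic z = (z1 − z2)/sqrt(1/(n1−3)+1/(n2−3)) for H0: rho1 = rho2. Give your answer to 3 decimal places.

-2.713

z1 = atanh(-0.56) = -0.632833,  z2 = atanh(0.17) = 0.171667
SE = √(1/(n1−3) + 1/(n2−3)) = √(1/15 + 1/47) = √(0.0666667 + 0.0212766) = √0.0879433 = 0.296552
z = (z1 − z2)/SE = (-0.632833 − 0.171667) / 0.296552 = -0.804500 / 0.296552 = -2.713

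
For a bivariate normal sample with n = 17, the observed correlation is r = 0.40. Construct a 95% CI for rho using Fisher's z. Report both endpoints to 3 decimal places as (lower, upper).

Fisher z: z_r = atanh(r) = ½·ln((1+0.40)/(1−0.40)) = 0.423649
SE(z) = 1/√(n−3) = 1/√14 = 0.267261
95% ⇒ z* = 1.960; margin = 1.960·0.267261 = 0.523832
CI on z-scale: (-0.100183, 0.947481)
Back-transform: tanh(-0.100183) = -0.099849, tanh(0.947481) = 0.738641

(-0.100, 0.739)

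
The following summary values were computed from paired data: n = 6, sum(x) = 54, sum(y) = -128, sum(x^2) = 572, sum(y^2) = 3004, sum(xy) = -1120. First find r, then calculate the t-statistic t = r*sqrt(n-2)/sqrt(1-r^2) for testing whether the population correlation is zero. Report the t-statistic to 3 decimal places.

0.427

S_xy = nΣxy − ΣxΣy = 6·(-1120) − 54·(-128) = -6720 − (-6912) = 192
S_xx = nΣx² − (Σx)² = 6·572 − 54² = 3432 − 2916 = 516
S_yy = nΣy² − (Σy)² = 6·3004 − (-128)² = 18024 − 16384 = 1640
r = S_xy / √(S_xx·S_yy) = 192 / √(516·1640) = 192 / √846240 = 192 / 919.9130 = 0.2087
t = r·√(n−2)/√(1−r²) = 0.2087·√4 / √(1−0.043556) = 0.417400 / 0.977980 = 0.427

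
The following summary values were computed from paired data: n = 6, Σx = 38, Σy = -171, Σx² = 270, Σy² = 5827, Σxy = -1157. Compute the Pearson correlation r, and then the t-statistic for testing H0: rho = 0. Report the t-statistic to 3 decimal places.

-0.987

S_xy = nΣxy − ΣxΣy = 6·(-1157) − 38·(-171) = -6942 − (-6498) = -444
S_xx = nΣx² − (Σx)² = 6·270 − 38² = 1620 − 1444 = 176
S_yy = nΣy² − (Σy)² = 6·5827 − (-171)² = 34962 − 29241 = 5721
r = S_xy / √(S_xx·S_yy) = -444 / √(176·5721) = -444 / √1006896 = -444 / 1003.4421 = -0.4425
t = r·√(n−2)/√(1−r²) = -0.4425·√4 / √(1−0.195806) = -0.885000 / 0.896769 = -0.987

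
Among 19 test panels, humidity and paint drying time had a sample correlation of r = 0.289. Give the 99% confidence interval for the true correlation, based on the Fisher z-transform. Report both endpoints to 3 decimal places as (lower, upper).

Fisher z: z_r = atanh(r) = ½·ln((1+0.289)/(1−0.289)) = 0.297475
SE(z) = 1/√(n−3) = 1/√16 = 0.250000
99% ⇒ z* = 2.576; margin = 2.576·0.250000 = 0.644000
CI on z-scale: (-0.346525, 0.941475)
Back-transform: tanh(-0.346525) = -0.333290, tanh(0.941475) = 0.735899

(-0.333, 0.736)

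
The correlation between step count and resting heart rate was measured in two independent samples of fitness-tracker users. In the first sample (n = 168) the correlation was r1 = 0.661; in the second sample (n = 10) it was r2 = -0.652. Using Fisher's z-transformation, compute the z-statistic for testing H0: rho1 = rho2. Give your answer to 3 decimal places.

Fisher z-transforms: z1 = atanh(0.661) = 0.794588, z2 = atanh(-0.652) = -0.778770; difference d = 1.573358
Var(d) = 1/165 + 1/7 = 0.0060606 + 0.1428571 = 0.1489177
z = d/√Var(d) = 1.573358 / √0.1489177 = 1.573358 / 0.385899 = 4.077

4.077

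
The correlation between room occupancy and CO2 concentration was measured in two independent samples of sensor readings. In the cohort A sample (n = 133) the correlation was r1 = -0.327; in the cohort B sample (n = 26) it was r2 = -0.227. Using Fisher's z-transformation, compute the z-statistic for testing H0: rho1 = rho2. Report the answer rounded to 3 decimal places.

z1 = atanh(-0.327) = -0.339465,  z2 = atanh(-0.227) = -0.231024
SE = √(1/(n1−3) + 1/(n2−3)) = √(1/130 + 1/23) = √(0.0076923 + 0.0434783) = √0.0511706 = 0.226209
z = (z1 − z2)/SE = (-0.339465 − (-0.231024)) / 0.226209 = -0.108441 / 0.226209 = -0.479

-0.479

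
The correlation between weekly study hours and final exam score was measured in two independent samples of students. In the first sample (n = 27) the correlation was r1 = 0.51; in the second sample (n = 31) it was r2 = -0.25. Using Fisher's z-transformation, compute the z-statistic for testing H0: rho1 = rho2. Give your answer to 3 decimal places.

z1 = atanh(0.51) = 0.562730,  z2 = atanh(-0.25) = -0.255413
SE = √(1/(n1−3) + 1/(n2−3)) = √(1/24 + 1/28) = √(0.0416667 + 0.0357143) = √0.0773810 = 0.278174
z = (z1 − z2)/SE = (0.562730 − (-0.255413)) / 0.278174 = 0.818143 / 0.278174 = 2.941

2.941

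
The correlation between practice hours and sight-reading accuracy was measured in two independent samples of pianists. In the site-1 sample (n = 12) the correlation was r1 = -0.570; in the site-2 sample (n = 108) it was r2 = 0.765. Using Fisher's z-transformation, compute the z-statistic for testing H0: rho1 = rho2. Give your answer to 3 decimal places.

Fisher z-transforms: z1 = atanh(-0.570) = -0.647523, z2 = atanh(0.765) = 1.008160; difference d = -1.655683
Var(d) = 1/9 + 1/105 = 0.1111111 + 0.0095238 = 0.1206349
z = d/√Var(d) = -1.655683 / √0.1206349 = -1.655683 / 0.347325 = -4.767

-4.767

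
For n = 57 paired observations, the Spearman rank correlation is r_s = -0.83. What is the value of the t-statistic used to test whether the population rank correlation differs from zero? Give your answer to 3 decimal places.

-11.036

t = r_s·√(n−2) / √(1−r_s²) with r_s = -0.83, n = 57
  = -0.83·√55 / √(1 − 0.6889)
  = -0.83·7.416198 / 0.557763
  = -6.155444 / 0.557763 = -11.036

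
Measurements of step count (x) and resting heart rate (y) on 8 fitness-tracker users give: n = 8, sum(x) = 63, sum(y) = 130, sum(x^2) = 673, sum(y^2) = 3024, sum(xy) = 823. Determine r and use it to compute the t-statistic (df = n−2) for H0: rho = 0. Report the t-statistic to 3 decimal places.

-1.414

S_xy = nΣxy − ΣxΣy = 8·823 − 63·130 = 6584 − 8190 = -1606
S_xx = nΣx² − (Σx)² = 8·673 − 63² = 5384 − 3969 = 1415
S_yy = nΣy² − (Σy)² = 8·3024 − 130² = 24192 − 16900 = 7292
r = S_xy / √(S_xx·S_yy) = -1606 / √(1415·7292) = -1606 / √10318180 = -1606 / 3212.1924 = -0.5000
t = r·√(n−2)/√(1−r²) = -0.5000·√6 / √(1−0.250000) = -1.224745 / 0.866025 = -1.414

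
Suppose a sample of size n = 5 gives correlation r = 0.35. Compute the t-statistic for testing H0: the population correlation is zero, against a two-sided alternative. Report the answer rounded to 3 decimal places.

1 − r² = 1 − 0.1225 = 0.8775;  √(1−r²) = 0.936750
√(n−2) = √3 = 1.732051
t = r·√(n−2)/√(1−r²) = 0.35 · 1.732051 / 0.936750 = 0.647

0.647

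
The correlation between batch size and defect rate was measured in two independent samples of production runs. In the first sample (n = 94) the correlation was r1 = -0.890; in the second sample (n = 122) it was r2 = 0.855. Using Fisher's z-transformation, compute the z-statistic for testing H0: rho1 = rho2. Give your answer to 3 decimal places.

Fisher z-transforms: z1 = atanh(-0.890) = -1.421926, z2 = atanh(0.855) = 1.274453; difference d = -2.696379
Var(d) = 1/91 + 1/119 = 0.0109890 + 0.0084034 = 0.0193924
z = d/√Var(d) = -2.696379 / √0.0193924 = -2.696379 / 0.139257 = -19.363

-19.363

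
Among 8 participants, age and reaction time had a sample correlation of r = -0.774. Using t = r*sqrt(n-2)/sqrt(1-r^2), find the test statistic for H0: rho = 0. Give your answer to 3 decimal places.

-2.994

t = r·√(n−2) / √(1−r²) with r = -0.774, n = 8
  = -0.774·√6 / √(1 − 0.599076)
  = -0.774·2.449490 / 0.633186
  = -1.895905 / 0.633186 = -2.994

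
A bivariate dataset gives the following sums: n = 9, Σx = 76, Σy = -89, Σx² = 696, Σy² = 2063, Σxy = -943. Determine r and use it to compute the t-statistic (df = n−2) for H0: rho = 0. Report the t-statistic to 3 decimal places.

S_xy = nΣxy − ΣxΣy = 9·(-943) − 76·(-89) = -8487 − (-6764) = -1723
S_xx = nΣx² − (Σx)² = 9·696 − 76² = 6264 − 5776 = 488
S_yy = nΣy² − (Σy)² = 9·2063 − (-89)² = 18567 − 7921 = 10646
r = S_xy / √(S_xx·S_yy) = -1723 / √(488·10646) = -1723 / √5195248 = -1723 / 2279.3087 = -0.7559
t = r·√(n−2)/√(1−r²) = -0.7559·√7 / √(1−0.571385) = -1.999923 / 0.654687 = -3.055

-3.055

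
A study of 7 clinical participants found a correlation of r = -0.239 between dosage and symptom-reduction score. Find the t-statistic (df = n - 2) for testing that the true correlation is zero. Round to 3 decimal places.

-0.550

t = r·√(n−2) / √(1−r²) with r = -0.239, n = 7
  = -0.239·√5 / √(1 − 0.057121)
  = -0.239·2.236068 / 0.971020
  = -0.534420 / 0.971020 = -0.550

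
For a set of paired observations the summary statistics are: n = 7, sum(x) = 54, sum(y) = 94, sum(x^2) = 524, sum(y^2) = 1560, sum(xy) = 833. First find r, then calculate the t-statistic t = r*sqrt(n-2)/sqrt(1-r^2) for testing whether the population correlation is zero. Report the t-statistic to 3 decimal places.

1.691

S_xy = nΣxy − ΣxΣy = 7·833 − 54·94 = 5831 − 5076 = 755
S_xx = nΣx² − (Σx)² = 7·524 − 54² = 3668 − 2916 = 752
S_yy = nΣy² − (Σy)² = 7·1560 − 94² = 10920 − 8836 = 2084
r = S_xy / √(S_xx·S_yy) = 755 / √(752·2084) = 755 / √1567168 = 755 / 1251.8658 = 0.6031
t = r·√(n−2)/√(1−r²) = 0.6031·√5 / √(1−0.363730) = 1.348573 / 0.797665 = 1.691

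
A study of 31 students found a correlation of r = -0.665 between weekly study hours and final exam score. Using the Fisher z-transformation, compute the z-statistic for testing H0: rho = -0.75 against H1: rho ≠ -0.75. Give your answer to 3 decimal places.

z_r = atanh(-0.665) = -0.801725,  z_0 = atanh(-0.75) = -0.972955
SE = 1/√(n−3) = 1/√28 = 0.188982
z = (z_r − z_0)/SE = (-0.801725 − (-0.972955)) / 0.188982 = 0.171230 / 0.188982 = 0.906

0.906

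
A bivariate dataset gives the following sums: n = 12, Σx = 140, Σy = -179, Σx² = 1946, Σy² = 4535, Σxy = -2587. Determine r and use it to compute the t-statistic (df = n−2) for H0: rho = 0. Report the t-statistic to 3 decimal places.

S_xy = nΣxy − ΣxΣy = 12·(-2587) − 140·(-179) = -31044 − (-25060) = -5984
S_xx = nΣx² − (Σx)² = 12·1946 − 140² = 23352 − 19600 = 3752
S_yy = nΣy² − (Σy)² = 12·4535 − (-179)² = 54420 − 32041 = 22379
r = S_xy / √(S_xx·S_yy) = -5984 / √(3752·22379) = -5984 / √83966008 = -5984 / 9163.2968 = -0.6530
t = r·√(n−2)/√(1−r²) = -0.6530·√10 / √(1−0.426409) = -2.064967 / 0.757358 = -2.727

-2.727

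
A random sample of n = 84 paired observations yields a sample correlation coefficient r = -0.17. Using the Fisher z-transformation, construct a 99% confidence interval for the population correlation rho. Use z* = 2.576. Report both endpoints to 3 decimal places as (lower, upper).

(-0.428, 0.114)

Fisher z: z_r = atanh(r) = ½·ln((1+(-0.17))/(1−(-0.17))) = -0.171667
SE(z) = 1/√(n−3) = 1/√81 = 0.111111
99% ⇒ z* = 2.576; margin = 2.576·0.111111 = 0.286222
CI on z-scale: (-0.457889, 0.114555)
Back-transform: tanh(-0.457889) = -0.428362, tanh(0.114555) = 0.114057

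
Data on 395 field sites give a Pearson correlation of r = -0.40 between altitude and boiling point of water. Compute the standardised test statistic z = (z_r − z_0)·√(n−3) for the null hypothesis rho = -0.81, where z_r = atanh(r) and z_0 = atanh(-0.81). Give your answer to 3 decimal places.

13.926

z_r = atanh(-0.40) = -0.423649,  z_0 = atanh(-0.81) = -1.127029
SE = 1/√(n−3) = 1/√392 = 0.050508
z = (z_r − z_0)/SE = (-0.423649 − (-1.127029)) / 0.050508 = 0.703380 / 0.050508 = 13.926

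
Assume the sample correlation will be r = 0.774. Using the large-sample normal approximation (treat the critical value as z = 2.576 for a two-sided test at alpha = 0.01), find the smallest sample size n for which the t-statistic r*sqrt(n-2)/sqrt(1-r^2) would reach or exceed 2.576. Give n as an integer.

7

Need r·√(n−2)/√(1−r²) ≥ 2.576
√(n−2) ≥ 2.576·√(1−0.599076) / 0.774 = 2.576·0.633186 / 0.774 = 2.1073
n−2 ≥ 4.4407  ⇒  n ≥ 6.4407
Smallest integer n = 7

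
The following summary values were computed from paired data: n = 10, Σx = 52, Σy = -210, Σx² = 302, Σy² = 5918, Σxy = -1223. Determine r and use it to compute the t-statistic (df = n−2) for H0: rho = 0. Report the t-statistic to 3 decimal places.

-2.122

S_xy = nΣxy − ΣxΣy = 10·(-1223) − 52·(-210) = -12230 − (-10920) = -1310
S_xx = nΣx² − (Σx)² = 10·302 − 52² = 3020 − 2704 = 316
S_yy = nΣy² − (Σy)² = 10·5918 − (-210)² = 59180 − 44100 = 15080
r = S_xy / √(S_xx·S_yy) = -1310 / √(316·15080) = -1310 / √4765280 = -1310 / 2182.9521 = -0.6001
t = r·√(n−2)/√(1−r²) = -0.6001·√8 / √(1−0.360120) = -1.697339 / 0.799925 = -2.122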